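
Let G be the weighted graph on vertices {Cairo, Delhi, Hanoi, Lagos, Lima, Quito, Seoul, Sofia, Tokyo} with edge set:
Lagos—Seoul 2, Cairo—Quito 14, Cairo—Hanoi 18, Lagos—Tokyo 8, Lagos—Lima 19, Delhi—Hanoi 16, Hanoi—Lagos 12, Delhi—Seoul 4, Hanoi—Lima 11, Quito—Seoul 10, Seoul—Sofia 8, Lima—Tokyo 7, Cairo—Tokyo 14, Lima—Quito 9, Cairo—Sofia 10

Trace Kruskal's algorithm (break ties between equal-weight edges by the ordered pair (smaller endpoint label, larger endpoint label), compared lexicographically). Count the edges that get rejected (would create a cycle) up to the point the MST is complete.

Sort edges by weight, then run Kruskal:
Lagos—Seoul (2): add — endpoints in different components.
Delhi—Seoul (4): add — endpoints in different components.
Lima—Tokyo (7): add — endpoints in different components.
Lagos—Tokyo (8): add — endpoints in different components.
Seoul—Sofia (8): add — endpoints in different components.
Lima—Quito (9): add — endpoints in different components.
Cairo—Sofia (10): add — endpoints in different components.
Quito—Seoul (10): skip — Quito and Seoul already connected.
Hanoi—Lima (11): add — endpoints in different components.
Edges rejected before the tree was complete: 1.

1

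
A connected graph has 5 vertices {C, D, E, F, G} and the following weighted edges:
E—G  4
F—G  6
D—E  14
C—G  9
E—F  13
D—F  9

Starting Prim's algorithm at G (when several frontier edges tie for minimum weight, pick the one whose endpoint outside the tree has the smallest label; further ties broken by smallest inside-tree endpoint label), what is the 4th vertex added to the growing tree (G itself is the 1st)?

Prim's algorithm from G:
Step 1: cheapest edge leaving the tree is E—G (4); add E.
Step 2: cheapest edge leaving the tree is F—G (6); add F.
Step 3: cheapest edge leaving the tree is C—G (9); add C.
Step 4: cheapest edge leaving the tree is D—F (9); add D.
Vertex order: G, E, F, C, D. The 4th vertex is C.

C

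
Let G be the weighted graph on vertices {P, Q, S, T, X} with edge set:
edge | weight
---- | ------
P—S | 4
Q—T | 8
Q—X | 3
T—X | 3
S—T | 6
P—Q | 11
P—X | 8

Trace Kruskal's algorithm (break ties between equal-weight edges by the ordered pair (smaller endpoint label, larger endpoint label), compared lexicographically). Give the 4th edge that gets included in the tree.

S-T

Kruskal's algorithm — process edges by increasing weight (ties by edge label):
Q—X (3): add. Components now {S} {P} {Q,X} {T}
T—X (3): add. Components now {S} {P} {Q,T,X}
P—S (4): add. Components now {P,S} {Q,T,X}
S—T (6): add. Components now {P,Q,S,T,X}
The 4th edge added is S—T.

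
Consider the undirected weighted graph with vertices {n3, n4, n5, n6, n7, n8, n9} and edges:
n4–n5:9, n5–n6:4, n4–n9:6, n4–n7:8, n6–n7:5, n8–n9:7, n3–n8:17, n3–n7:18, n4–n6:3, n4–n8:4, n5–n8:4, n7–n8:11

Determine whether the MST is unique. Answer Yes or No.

No

Kruskal: consider edges lightest-first.
n4–n6 (3): add — endpoints in different components.
n4–n8 (4): add — endpoints in different components.
n5–n6 (4): add — endpoints in different components.
n5–n8 (4): skip — n8 and n5 already connected.
n6–n7 (5): add — endpoints in different components.
n4–n9 (6): add — endpoints in different components.
n8–n9 (7): skip — n9 and n8 already connected.
n4–n7 (8): skip — n7 and n4 already connected.
n4–n5 (9): skip — n4 and n5 already connected.
n7–n8 (11): skip — n7 and n8 already connected.
n3–n8 (17): add — endpoints in different components.
Non-tree edge n5–n8 has weight 4, equal to the heaviest edge on its tree cycle — swapping gives another MST of the same weight. Not unique.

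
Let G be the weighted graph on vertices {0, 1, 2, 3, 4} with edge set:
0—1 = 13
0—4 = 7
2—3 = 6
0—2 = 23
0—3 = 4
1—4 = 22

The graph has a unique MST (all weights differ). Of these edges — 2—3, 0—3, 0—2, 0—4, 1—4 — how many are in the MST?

3

Sort edges by weight, then run Kruskal:
0—3 (4): add — endpoints in different components.
2—3 (6): add — endpoints in different components.
0—4 (7): add — endpoints in different components.
0—1 (13): add — endpoints in different components.
MST edge set: {0—3, 2—3, 0—4, 0—1}.
Of the listed edges, {2—3, 0—3, 0—4} are in the MST → 3.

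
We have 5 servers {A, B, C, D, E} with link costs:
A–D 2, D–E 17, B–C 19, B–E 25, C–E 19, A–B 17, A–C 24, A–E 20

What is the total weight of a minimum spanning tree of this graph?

Prim, starting at E.
Step 1: frontier [D–E 17, C–E 19, A–E 20, B–E 25] → take D–E (17); add D.
Step 2: frontier [A–D 2, C–E 19, A–E 20, B–E 25] → take A–D (2); add A.
Step 3: frontier [A–B 17, A–C 24, C–E 19, B–E 25] → take A–B (17); add B.
Step 4: frontier [A–C 24, B–C 19, C–E 19] → take B–C (19); add C.
MST edges: D–E, A–D, A–B, B–C; total weight 17+2+17+19 = 55.

55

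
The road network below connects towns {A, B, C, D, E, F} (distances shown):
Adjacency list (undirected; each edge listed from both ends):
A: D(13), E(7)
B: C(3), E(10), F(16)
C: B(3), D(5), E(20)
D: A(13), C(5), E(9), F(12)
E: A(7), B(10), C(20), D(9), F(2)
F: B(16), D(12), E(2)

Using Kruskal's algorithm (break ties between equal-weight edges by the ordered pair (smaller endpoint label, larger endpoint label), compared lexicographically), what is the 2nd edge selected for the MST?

Kruskal's algorithm — process edges by increasing weight (ties by edge label):
E—F (2): add — endpoints in different components.
B—C (3): add — endpoints in different components.
C—D (5): add — endpoints in different components.
A—E (7): add — endpoints in different components.
D—E (9): add — endpoints in different components.
The 2nd edge added is B—C.

B-C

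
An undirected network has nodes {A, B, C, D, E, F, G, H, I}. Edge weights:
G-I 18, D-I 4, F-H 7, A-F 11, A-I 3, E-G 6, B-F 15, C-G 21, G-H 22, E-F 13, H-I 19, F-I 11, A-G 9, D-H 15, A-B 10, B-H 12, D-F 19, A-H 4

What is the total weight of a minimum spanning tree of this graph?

Kruskal's algorithm — process edges by increasing weight (ties by edge label):
A-I (3): add — endpoints in different components.
A-H (4): add — endpoints in different components.
D-I (4): add — endpoints in different components.
E-G (6): add — endpoints in different components.
F-H (7): add — endpoints in different components.
A-G (9): add — endpoints in different components.
A-B (10): add — endpoints in different components.
A-F (11): skip — A and F already connected.
F-I (11): skip — F and I already connected.
B-H (12): skip — B and H already connected.
E-F (13): skip — E and F already connected.
B-F (15): skip — B and F already connected.
D-H (15): skip — D and H already connected.
G-I (18): skip — G and I already connected.
D-F (19): skip — D and F already connected.
H-I (19): skip — H and I already connected.
C-G (21): add — endpoints in different components.
MST edges: A-I, A-H, D-I, E-G, F-H, A-G, A-B, C-G; total weight 3+4+4+6+7+9+10+21 = 64.

64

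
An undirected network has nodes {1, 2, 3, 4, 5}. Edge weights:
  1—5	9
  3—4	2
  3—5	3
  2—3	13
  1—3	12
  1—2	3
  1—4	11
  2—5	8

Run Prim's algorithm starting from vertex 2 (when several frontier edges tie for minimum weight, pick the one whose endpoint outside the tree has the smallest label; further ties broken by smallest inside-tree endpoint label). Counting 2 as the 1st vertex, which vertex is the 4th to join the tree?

3

Prim's algorithm from 2:
Step 1: frontier [1—2 3, 2—5 8, 2—3 13] → take 1—2 (3); add 1.
Step 2: frontier [1—5 9, 1—4 11, 1—3 12, 2—5 8, 2—3 13] → take 2—5 (8); add 5.
Step 3: frontier [1—4 11, 1—3 12, 2—3 13, 3—5 3] → take 3—5 (3); add 3.
Step 4: frontier [1—4 11, 3—4 2] → take 3—4 (2); add 4.
Vertex order: 2, 1, 5, 3, 4. The 4th vertex is 3.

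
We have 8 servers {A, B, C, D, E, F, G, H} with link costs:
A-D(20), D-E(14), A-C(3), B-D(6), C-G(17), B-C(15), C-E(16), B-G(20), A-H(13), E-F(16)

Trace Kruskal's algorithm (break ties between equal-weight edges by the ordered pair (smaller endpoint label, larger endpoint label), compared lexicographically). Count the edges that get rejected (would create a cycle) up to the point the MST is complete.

Kruskal's algorithm — process edges by increasing weight (ties by edge label):
A-C (3): add — endpoints in different components.
B-D (6): add — endpoints in different components.
A-H (13): add — endpoints in different components.
D-E (14): add — endpoints in different components.
B-C (15): add — endpoints in different components.
C-E (16): skip — C and E already connected.
E-F (16): add — endpoints in different components.
C-G (17): add — endpoints in different components.
Edges rejected before the tree was complete: 1.

1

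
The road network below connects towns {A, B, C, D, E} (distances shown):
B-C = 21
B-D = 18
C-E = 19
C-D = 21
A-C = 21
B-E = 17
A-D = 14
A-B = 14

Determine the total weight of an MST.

64

Kruskal's algorithm — process edges by increasing weight (ties by edge label):
A-B (14): add. Components now {A,B} {C} {D} {E}
A-D (14): add. Components now {A,B,D} {C} {E}
B-E (17): add. Components now {A,B,D,E} {C}
B-D (18): skip — B and D already connected.
C-E (19): add. Components now {A,B,C,D,E}
MST edges: A-B, A-D, B-E, C-E; total weight 14+14+17+19 = 64.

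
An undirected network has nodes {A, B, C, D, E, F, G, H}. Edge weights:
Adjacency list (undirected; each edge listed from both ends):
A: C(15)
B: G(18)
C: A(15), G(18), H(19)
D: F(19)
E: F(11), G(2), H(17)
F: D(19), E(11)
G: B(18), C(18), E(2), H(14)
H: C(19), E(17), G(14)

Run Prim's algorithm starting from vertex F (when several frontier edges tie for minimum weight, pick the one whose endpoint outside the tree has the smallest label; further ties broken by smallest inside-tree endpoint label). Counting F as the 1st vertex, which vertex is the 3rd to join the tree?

Prim's algorithm from F:
Step 1: cheapest edge leaving the tree is E-F (11); add E.
Step 2: cheapest edge leaving the tree is E-G (2); add G.
Step 3: cheapest edge leaving the tree is G-H (14); add H.
Step 4: cheapest edge leaving the tree is B-G (18); add B.
Step 5: cheapest edge leaving the tree is C-G (18); add C.
Step 6: cheapest edge leaving the tree is A-C (15); add A.
Step 7: cheapest edge leaving the tree is D-F (19); add D.
Vertex order: F, E, G, H, B, C, A, D. The 3rd vertex is G.

G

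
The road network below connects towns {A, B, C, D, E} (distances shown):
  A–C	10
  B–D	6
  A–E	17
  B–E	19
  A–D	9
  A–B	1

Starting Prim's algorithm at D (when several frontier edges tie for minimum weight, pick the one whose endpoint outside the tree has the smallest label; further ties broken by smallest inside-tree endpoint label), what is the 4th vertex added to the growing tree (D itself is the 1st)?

Prim, starting at D.
Step 1: cheapest edge leaving the tree is B–D (6); add B.
Step 2: cheapest edge leaving the tree is A–B (1); add A.
Step 3: cheapest edge leaving the tree is A–C (10); add C.
Step 4: cheapest edge leaving the tree is A–E (17); add E.
Vertex order: D, B, A, C, E. The 4th vertex is C.

C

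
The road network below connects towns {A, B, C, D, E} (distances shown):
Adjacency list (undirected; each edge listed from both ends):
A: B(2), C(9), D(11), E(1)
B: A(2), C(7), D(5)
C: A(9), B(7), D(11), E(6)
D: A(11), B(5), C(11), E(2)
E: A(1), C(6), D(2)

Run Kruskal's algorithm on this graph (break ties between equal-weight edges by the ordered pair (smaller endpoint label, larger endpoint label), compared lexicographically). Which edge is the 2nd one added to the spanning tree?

Kruskal: consider edges lightest-first.
A E (1): add — endpoints in different components.
A B (2): add — endpoints in different components.
D E (2): add — endpoints in different components.
B D (5): skip — B and D already connected.
C E (6): add — endpoints in different components.
The 2nd edge added is A B.

A-B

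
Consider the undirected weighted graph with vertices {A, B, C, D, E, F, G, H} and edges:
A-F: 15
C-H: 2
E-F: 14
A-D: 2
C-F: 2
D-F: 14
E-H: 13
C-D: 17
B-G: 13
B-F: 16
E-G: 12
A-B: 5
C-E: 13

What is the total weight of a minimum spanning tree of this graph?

49

Prim, starting at D.
Step 1: cheapest edge leaving the tree is A-D (2); add A.
Step 2: cheapest edge leaving the tree is A-B (5); add B.
Step 3: cheapest edge leaving the tree is B-G (13); add G.
Step 4: cheapest edge leaving the tree is E-G (12); add E.
Step 5: cheapest edge leaving the tree is C-E (13); add C.
Step 6: cheapest edge leaving the tree is C-F (2); add F.
Step 7: cheapest edge leaving the tree is C-H (2); add H.
MST edges: A-D, A-B, B-G, E-G, C-E, C-F, C-H; total weight 2+5+13+12+13+2+2 = 49.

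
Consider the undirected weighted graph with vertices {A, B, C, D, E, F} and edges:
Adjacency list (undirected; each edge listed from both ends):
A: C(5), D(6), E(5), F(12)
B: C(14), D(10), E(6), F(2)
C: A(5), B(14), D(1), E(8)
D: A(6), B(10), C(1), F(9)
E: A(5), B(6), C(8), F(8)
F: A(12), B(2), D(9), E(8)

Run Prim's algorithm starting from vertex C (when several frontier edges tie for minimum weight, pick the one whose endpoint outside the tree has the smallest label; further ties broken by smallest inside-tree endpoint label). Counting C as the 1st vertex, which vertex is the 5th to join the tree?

B

Prim's algorithm from C:
Step 1: cheapest edge leaving the tree is C—D (1); add D.
Step 2: cheapest edge leaving the tree is A—C (5); add A.
Step 3: cheapest edge leaving the tree is A—E (5); add E.
Step 4: cheapest edge leaving the tree is B—E (6); add B.
Step 5: cheapest edge leaving the tree is B—F (2); add F.
Vertex order: C, D, A, E, B, F. The 5th vertex is B.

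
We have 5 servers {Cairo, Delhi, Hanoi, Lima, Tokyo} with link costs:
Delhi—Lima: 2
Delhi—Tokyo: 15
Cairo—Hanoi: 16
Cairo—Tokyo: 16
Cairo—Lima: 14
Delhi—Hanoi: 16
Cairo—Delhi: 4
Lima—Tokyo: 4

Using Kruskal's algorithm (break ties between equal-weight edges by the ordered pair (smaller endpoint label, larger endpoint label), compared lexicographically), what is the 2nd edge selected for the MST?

Kruskal: consider edges lightest-first.
Delhi—Lima (2): add. Components now {Delhi,Lima} {Cairo} {Hanoi} {Tokyo}
Cairo—Delhi (4): add. Components now {Cairo,Delhi,Lima} {Hanoi} {Tokyo}
Lima—Tokyo (4): add. Components now {Cairo,Delhi,Lima,Tokyo} {Hanoi}
Cairo—Lima (14): skip — Cairo and Lima already connected.
Delhi—Tokyo (15): skip — Delhi and Tokyo already connected.
Cairo—Hanoi (16): add. Components now {Cairo,Delhi,Hanoi,Lima,Tokyo}
The 2nd edge added is Cairo—Delhi.

Cairo-Delhi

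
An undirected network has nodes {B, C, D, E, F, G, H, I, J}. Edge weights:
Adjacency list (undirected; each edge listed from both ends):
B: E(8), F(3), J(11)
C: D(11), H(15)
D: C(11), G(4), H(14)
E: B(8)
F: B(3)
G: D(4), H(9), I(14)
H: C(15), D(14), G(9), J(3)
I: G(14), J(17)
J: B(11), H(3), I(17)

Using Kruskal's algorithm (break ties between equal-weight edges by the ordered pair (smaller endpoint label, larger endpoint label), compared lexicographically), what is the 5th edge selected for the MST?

G-H

Kruskal: consider edges lightest-first.
B-F (3): add — endpoints in different components.
H-J (3): add — endpoints in different components.
D-G (4): add — endpoints in different components.
B-E (8): add — endpoints in different components.
G-H (9): add — endpoints in different components.
B-J (11): add — endpoints in different components.
C-D (11): add — endpoints in different components.
D-H (14): skip — D and H already connected.
G-I (14): add — endpoints in different components.
The 5th edge added is G-H.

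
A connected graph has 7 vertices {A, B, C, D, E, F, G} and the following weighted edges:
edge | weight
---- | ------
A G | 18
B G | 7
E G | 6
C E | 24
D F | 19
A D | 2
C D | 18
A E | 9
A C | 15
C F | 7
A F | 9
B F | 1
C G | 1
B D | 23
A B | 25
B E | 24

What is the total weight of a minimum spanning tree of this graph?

Prim's algorithm from F:
Step 1: cheapest edge leaving the tree is B F (1); add B.
Step 2: cheapest edge leaving the tree is C F (7); add C.
Step 3: cheapest edge leaving the tree is C G (1); add G.
Step 4: cheapest edge leaving the tree is E G (6); add E.
Step 5: cheapest edge leaving the tree is A E (9); add A.
Step 6: cheapest edge leaving the tree is A D (2); add D.
MST edges: B F, C F, C G, E G, A E, A D; total weight 1+7+1+6+9+2 = 26.

26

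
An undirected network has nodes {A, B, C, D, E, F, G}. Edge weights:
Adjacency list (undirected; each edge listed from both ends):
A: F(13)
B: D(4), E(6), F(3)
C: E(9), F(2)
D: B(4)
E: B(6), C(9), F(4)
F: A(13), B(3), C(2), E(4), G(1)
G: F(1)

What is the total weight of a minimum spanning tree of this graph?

27

Kruskal's algorithm — process edges by increasing weight (ties by edge label):
F—G (1): add. Components now {A} {B} {C} {D} {E} {F,G}
C—F (2): add. Components now {A} {B} {C,F,G} {D} {E}
B—F (3): add. Components now {A} {B,C,F,G} {D} {E}
B—D (4): add. Components now {A} {B,C,D,F,G} {E}
E—F (4): add. Components now {A} {B,C,D,E,F,G}
B—E (6): skip — B and E already connected.
C—E (9): skip — C and E already connected.
A—F (13): add. Components now {A,B,C,D,E,F,G}
MST edges: F—G, C—F, B—F, B—D, E—F, A—F; total weight 1+2+3+4+4+13 = 27.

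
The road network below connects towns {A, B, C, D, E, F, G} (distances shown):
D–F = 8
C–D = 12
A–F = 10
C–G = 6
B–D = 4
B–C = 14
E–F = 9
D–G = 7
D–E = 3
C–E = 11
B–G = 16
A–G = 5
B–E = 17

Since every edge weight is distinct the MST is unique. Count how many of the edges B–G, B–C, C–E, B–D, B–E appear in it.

1

Kruskal: consider edges lightest-first.
D–E (3): add — endpoints in different components.
B–D (4): add — endpoints in different components.
A–G (5): add — endpoints in different components.
C–G (6): add — endpoints in different components.
D–G (7): add — endpoints in different components.
D–F (8): add — endpoints in different components.
MST edge set: {D–E, B–D, A–G, C–G, D–G, D–F}.
Of the listed edges, {B–D} are in the MST → 1.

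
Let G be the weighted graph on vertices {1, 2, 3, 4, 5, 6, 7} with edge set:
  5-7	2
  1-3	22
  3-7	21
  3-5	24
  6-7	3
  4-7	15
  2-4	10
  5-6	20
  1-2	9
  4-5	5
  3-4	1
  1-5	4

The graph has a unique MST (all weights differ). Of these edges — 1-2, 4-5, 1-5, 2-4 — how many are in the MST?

3

Sort edges by weight, then run Kruskal:
3-4 (1): add. Components now {1} {2} {3,4} {5} {6} {7}
5-7 (2): add. Components now {1} {2} {3,4} {5,7} {6}
6-7 (3): add. Components now {1} {2} {3,4} {5,6,7}
1-5 (4): add. Components now {1,5,6,7} {2} {3,4}
4-5 (5): add. Components now {1,3,4,5,6,7} {2}
1-2 (9): add. Components now {1,2,3,4,5,6,7}
MST edge set: {3-4, 5-7, 6-7, 1-5, 4-5, 1-2}.
Of the listed edges, {1-2, 4-5, 1-5} are in the MST → 3.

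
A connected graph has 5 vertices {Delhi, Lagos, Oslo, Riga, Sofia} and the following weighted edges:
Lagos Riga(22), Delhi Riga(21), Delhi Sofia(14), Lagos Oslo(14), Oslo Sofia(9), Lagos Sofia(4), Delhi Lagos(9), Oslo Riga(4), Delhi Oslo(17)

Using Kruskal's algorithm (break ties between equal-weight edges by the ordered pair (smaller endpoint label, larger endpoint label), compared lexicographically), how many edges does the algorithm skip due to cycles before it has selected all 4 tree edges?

Kruskal: consider edges lightest-first.
Lagos Sofia (4): add — endpoints in different components.
Oslo Riga (4): add — endpoints in different components.
Delhi Lagos (9): add — endpoints in different components.
Oslo Sofia (9): add — endpoints in different components.
Edges rejected before the tree was complete: 0.

0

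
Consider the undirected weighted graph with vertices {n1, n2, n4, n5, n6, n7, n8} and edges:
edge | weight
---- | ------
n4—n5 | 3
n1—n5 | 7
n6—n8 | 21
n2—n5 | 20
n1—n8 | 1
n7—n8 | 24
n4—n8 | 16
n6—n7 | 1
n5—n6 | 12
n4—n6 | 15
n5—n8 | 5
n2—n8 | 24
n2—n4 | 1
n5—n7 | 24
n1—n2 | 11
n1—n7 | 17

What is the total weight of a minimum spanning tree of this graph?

23

Grow the tree from n5 using Prim:
Step 1: cheapest edge leaving the tree is n4—n5 (3); add n4.
Step 2: cheapest edge leaving the tree is n2—n4 (1); add n2.
Step 3: cheapest edge leaving the tree is n5—n8 (5); add n8.
Step 4: cheapest edge leaving the tree is n1—n8 (1); add n1.
Step 5: cheapest edge leaving the tree is n5—n6 (12); add n6.
Step 6: cheapest edge leaving the tree is n6—n7 (1); add n7.
MST edges: n4—n5, n2—n4, n5—n8, n1—n8, n5—n6, n6—n7; total weight 3+1+5+1+12+1 = 23.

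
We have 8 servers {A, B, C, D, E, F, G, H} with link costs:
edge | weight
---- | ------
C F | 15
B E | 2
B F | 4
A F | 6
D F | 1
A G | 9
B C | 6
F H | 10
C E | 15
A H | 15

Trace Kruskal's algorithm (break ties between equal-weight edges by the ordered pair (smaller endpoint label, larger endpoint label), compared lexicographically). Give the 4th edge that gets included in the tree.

A-F

Sort edges by weight, then run Kruskal:
D F (1): add — endpoints in different components.
B E (2): add — endpoints in different components.
B F (4): add — endpoints in different components.
A F (6): add — endpoints in different components.
B C (6): add — endpoints in different components.
A G (9): add — endpoints in different components.
F H (10): add — endpoints in different components.
The 4th edge added is A F.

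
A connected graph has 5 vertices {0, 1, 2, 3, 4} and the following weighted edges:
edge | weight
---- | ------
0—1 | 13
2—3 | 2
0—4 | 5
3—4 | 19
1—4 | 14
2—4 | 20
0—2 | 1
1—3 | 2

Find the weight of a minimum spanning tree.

10

Prim, starting at 0.
Step 1: frontier [0—2 1, 0—4 5, 0—1 13] → take 0—2 (1); add 2.
Step 2: frontier [0—4 5, 0—1 13, 2—3 2, 2—4 20] → take 2—3 (2); add 3.
Step 3: frontier [0—4 5, 0—1 13, 2—4 20, 1—3 2, 3—4 19] → take 1—3 (2); add 1.
Step 4: frontier [0—4 5, 1—4 14, 2—4 20, 3—4 19] → take 0—4 (5); add 4.
MST edges: 0—2, 2—3, 1—3, 0—4; total weight 1+2+2+5 = 10.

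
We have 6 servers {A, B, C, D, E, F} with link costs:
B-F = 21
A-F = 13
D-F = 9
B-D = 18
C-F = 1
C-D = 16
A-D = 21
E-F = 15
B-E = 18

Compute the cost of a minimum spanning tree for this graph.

Kruskal: consider edges lightest-first.
C-F (1): add. Components now {A} {B} {C,F} {D} {E}
D-F (9): add. Components now {A} {B} {C,D,F} {E}
A-F (13): add. Components now {A,C,D,F} {B} {E}
E-F (15): add. Components now {A,C,D,E,F} {B}
C-D (16): skip — C and D already connected.
B-D (18): add. Components now {A,B,C,D,E,F}
MST edges: C-F, D-F, A-F, E-F, B-D; total weight 1+9+13+15+18 = 56.

56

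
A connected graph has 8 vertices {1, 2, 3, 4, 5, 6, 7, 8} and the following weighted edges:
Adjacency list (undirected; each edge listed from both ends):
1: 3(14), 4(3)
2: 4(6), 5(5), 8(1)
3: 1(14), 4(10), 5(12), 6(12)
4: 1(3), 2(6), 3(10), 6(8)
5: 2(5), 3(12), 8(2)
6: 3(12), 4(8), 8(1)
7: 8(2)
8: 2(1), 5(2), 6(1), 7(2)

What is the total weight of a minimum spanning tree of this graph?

25

Prim's algorithm from 7:
Step 1: frontier [7—8 2] → take 7—8 (2); add 8.
Step 2: frontier [2—8 1, 6—8 1, 5—8 2] → take 2—8 (1); add 2.
Step 3: frontier [2—5 5, 2—4 6, 6—8 1, 5—8 2] → take 6—8 (1); add 6.
Step 4: frontier [2—5 5, 2—4 6, 4—6 8, 3—6 12, 5—8 2] → take 5—8 (2); add 5.
Step 5: frontier [2—4 6, 3—5 12, 4—6 8, 3—6 12] → take 2—4 (6); add 4.
Step 6: frontier [1—4 3, 3—4 10, 3—5 12, 3—6 12] → take 1—4 (3); add 1.
Step 7: frontier [1—3 14, 3—4 10, 3—5 12, 3—6 12] → take 3—4 (10); add 3.
MST edges: 7—8, 2—8, 6—8, 5—8, 2—4, 1—4, 3—4; total weight 2+1+1+2+6+3+10 = 25.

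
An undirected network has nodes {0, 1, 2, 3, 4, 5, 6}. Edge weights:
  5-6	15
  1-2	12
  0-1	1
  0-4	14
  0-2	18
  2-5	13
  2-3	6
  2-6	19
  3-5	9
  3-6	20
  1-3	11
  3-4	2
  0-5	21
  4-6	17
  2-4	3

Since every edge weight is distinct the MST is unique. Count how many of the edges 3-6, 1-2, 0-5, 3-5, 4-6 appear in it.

Sort edges by weight, then run Kruskal:
0-1 (1): add. Components now {0,1} {2} {3} {4} {5} {6}
3-4 (2): add. Components now {0,1} {2} {3,4} {5} {6}
2-4 (3): add. Components now {0,1} {2,3,4} {5} {6}
2-3 (6): skip — 2 and 3 already connected.
3-5 (9): add. Components now {0,1} {2,3,4,5} {6}
1-3 (11): add. Components now {0,1,2,3,4,5} {6}
1-2 (12): skip — 1 and 2 already connected.
2-5 (13): skip — 2 and 5 already connected.
0-4 (14): skip — 0 and 4 already connected.
5-6 (15): add. Components now {0,1,2,3,4,5,6}
MST edge set: {0-1, 3-4, 2-4, 3-5, 1-3, 5-6}.
Of the listed edges, {3-5} are in the MST → 1.

1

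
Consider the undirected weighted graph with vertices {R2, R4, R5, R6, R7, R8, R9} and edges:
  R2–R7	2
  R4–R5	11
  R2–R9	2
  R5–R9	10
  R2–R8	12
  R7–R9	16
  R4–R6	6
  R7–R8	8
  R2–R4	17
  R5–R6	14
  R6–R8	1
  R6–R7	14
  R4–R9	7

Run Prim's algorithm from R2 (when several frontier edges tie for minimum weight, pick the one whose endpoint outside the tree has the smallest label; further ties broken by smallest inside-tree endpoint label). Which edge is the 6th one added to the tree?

R5-R9

Grow the tree from R2 using Prim:
Step 1: frontier [R2–R7 2, R2–R9 2, R2–R8 12, R2–R4 17] → take R2–R7 (2); add R7.
Step 2: frontier [R2–R9 2, R2–R8 12, R2–R4 17, R7–R8 8, R6–R7 14, R7–R9 16] → take R2–R9 (2); add R9.
Step 3: frontier [R2–R8 12, R2–R4 17, R7–R8 8, R6–R7 14, R4–R9 7, R5–R9 10] → take R4–R9 (7); add R4.
Step 4: frontier [R2–R8 12, R4–R6 6, R4–R5 11, R7–R8 8, R6–R7 14, R5–R9 10] → take R4–R6 (6); add R6.
Step 5: frontier [R2–R8 12, R4–R5 11, R6–R8 1, R5–R6 14, R7–R8 8, R5–R9 10] → take R6–R8 (1); add R8.
Step 6: frontier [R4–R5 11, R5–R6 14, R5–R9 10] → take R5–R9 (10); add R5.
The 6th edge added is R5–R9.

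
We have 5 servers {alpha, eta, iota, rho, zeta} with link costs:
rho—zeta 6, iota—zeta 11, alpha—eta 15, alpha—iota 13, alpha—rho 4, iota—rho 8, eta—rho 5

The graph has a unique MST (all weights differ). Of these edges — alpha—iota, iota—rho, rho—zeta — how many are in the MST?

2

Kruskal's algorithm — process edges by increasing weight (ties by edge label):
alpha—rho (4): add — endpoints in different components.
eta—rho (5): add — endpoints in different components.
rho—zeta (6): add — endpoints in different components.
iota—rho (8): add — endpoints in different components.
MST edge set: {alpha—rho, eta—rho, rho—zeta, iota—rho}.
Of the listed edges, {iota—rho, rho—zeta} are in the MST → 2.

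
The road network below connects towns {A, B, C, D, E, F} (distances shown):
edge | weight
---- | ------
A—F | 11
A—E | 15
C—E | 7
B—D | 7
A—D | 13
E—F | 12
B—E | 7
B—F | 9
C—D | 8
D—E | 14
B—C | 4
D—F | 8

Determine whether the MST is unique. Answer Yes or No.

No

Sort edges by weight, then run Kruskal:
B—C (4): add. Components now {A} {B,C} {D} {E} {F}
B—D (7): add. Components now {A} {B,C,D} {E} {F}
B—E (7): add. Components now {A} {B,C,D,E} {F}
C—E (7): skip — C and E already connected.
C—D (8): skip — C and D already connected.
D—F (8): add. Components now {A} {B,C,D,E,F}
B—F (9): skip — B and F already connected.
A—F (11): add. Components now {A,B,C,D,E,F}
Non-tree edge C—E has weight 7, equal to the heaviest edge on its tree cycle — swapping gives another MST of the same weight. Not unique.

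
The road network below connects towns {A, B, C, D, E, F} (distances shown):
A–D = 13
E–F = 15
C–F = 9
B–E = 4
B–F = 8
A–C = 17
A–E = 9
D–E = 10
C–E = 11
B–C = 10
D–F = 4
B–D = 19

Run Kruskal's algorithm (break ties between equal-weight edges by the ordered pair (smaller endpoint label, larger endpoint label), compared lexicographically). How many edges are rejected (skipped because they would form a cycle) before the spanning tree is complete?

0

Kruskal's algorithm — process edges by increasing weight (ties by edge label):
B–E (4): add — endpoints in different components.
D–F (4): add — endpoints in different components.
B–F (8): add — endpoints in different components.
A–E (9): add — endpoints in different components.
C–F (9): add — endpoints in different components.
Edges rejected before the tree was complete: 0.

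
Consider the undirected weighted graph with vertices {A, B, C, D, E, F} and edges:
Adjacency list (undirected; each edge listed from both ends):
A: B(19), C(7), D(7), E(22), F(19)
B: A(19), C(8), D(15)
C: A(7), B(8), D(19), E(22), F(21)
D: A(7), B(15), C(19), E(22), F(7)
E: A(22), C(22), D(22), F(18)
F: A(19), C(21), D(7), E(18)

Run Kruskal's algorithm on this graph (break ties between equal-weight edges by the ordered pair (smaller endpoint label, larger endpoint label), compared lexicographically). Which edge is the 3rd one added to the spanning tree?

D-F

Sort edges by weight, then run Kruskal:
A C (7): add — endpoints in different components.
A D (7): add — endpoints in different components.
D F (7): add — endpoints in different components.
B C (8): add — endpoints in different components.
B D (15): skip — B and D already connected.
E F (18): add — endpoints in different components.
The 3rd edge added is D F.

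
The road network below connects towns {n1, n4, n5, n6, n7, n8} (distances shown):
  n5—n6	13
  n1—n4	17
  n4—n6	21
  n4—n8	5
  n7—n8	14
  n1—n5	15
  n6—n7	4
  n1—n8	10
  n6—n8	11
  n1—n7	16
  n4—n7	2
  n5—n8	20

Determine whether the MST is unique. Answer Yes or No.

Kruskal: consider edges lightest-first.
n4—n7 (2): add — endpoints in different components.
n6—n7 (4): add — endpoints in different components.
n4—n8 (5): add — endpoints in different components.
n1—n8 (10): add — endpoints in different components.
n6—n8 (11): skip — n6 and n8 already connected.
n5—n6 (13): add — endpoints in different components.
Every non-tree edge has weight strictly greater than the heaviest edge on the tree path between its endpoints, so the MST is unique.

Yes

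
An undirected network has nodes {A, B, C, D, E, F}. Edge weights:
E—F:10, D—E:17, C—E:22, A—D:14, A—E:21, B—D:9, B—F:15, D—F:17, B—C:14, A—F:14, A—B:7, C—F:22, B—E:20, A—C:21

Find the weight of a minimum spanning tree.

Kruskal: consider edges lightest-first.
A—B (7): add. Components now {A,B} {C} {D} {E} {F}
B—D (9): add. Components now {A,B,D} {C} {E} {F}
E—F (10): add. Components now {A,B,D} {C} {E,F}
A—D (14): skip — A and D already connected.
A—F (14): add. Components now {A,B,D,E,F} {C}
B—C (14): add. Components now {A,B,C,D,E,F}
MST edges: A—B, B—D, E—F, A—F, B—C; total weight 7+9+10+14+14 = 54.

54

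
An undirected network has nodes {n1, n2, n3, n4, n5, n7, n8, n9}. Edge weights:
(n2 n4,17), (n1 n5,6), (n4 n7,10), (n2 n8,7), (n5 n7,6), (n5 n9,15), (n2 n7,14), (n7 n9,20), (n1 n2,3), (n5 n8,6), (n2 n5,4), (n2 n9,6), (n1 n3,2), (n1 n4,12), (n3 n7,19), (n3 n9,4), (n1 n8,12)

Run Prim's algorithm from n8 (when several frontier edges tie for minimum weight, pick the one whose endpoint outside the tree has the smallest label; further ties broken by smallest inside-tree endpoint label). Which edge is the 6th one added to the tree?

n5-n7

Grow the tree from n8 using Prim:
Step 1: cheapest edge leaving the tree is n5 n8 (6); add n5.
Step 2: cheapest edge leaving the tree is n2 n5 (4); add n2.
Step 3: cheapest edge leaving the tree is n1 n2 (3); add n1.
Step 4: cheapest edge leaving the tree is n1 n3 (2); add n3.
Step 5: cheapest edge leaving the tree is n3 n9 (4); add n9.
Step 6: cheapest edge leaving the tree is n5 n7 (6); add n7.
Step 7: cheapest edge leaving the tree is n4 n7 (10); add n4.
The 6th edge added is n5 n7.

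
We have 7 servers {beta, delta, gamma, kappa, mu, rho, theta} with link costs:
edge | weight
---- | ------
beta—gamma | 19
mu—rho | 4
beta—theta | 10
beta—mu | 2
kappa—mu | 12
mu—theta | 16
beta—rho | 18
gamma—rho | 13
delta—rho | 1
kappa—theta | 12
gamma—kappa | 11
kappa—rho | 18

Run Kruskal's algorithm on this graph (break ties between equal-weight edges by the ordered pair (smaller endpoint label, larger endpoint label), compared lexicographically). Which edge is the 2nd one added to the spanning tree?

beta-mu

Kruskal: consider edges lightest-first.
delta—rho (1): add — endpoints in different components.
beta—mu (2): add — endpoints in different components.
mu—rho (4): add — endpoints in different components.
beta—theta (10): add — endpoints in different components.
gamma—kappa (11): add — endpoints in different components.
kappa—mu (12): add — endpoints in different components.
The 2nd edge added is beta—mu.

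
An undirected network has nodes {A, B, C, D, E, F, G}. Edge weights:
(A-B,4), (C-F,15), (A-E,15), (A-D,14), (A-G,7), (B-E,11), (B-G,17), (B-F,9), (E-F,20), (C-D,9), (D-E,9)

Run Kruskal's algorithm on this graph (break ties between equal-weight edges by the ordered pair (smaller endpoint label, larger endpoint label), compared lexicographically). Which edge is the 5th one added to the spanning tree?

Sort edges by weight, then run Kruskal:
A-B (4): add — endpoints in different components.
A-G (7): add — endpoints in different components.
B-F (9): add — endpoints in different components.
C-D (9): add — endpoints in different components.
D-E (9): add — endpoints in different components.
B-E (11): add — endpoints in different components.
The 5th edge added is D-E.

D-E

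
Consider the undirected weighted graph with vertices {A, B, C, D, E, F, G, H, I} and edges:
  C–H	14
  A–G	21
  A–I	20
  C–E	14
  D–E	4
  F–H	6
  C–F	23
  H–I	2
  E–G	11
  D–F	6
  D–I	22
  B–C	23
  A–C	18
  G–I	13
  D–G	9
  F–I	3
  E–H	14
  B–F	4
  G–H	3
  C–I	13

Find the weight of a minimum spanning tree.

53

Kruskal's algorithm — process edges by increasing weight (ties by edge label):
H–I (2): add — endpoints in different components.
F–I (3): add — endpoints in different components.
G–H (3): add — endpoints in different components.
B–F (4): add — endpoints in different components.
D–E (4): add — endpoints in different components.
D–F (6): add — endpoints in different components.
F–H (6): skip — F and H already connected.
D–G (9): skip — D and G already connected.
E–G (11): skip — E and G already connected.
C–I (13): add — endpoints in different components.
G–I (13): skip — G and I already connected.
C–E (14): skip — C and E already connected.
C–H (14): skip — C and H already connected.
E–H (14): skip — E and H already connected.
A–C (18): add — endpoints in different components.
MST edges: H–I, F–I, G–H, B–F, D–E, D–F, C–I, A–C; total weight 2+3+3+4+4+6+13+18 = 53.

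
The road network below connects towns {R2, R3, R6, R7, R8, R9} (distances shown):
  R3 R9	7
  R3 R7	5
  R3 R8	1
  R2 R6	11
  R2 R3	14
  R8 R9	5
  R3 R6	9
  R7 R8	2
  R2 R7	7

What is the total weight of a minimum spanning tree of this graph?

Grow the tree from R7 using Prim:
Step 1: cheapest edge leaving the tree is R7 R8 (2); add R8.
Step 2: cheapest edge leaving the tree is R3 R8 (1); add R3.
Step 3: cheapest edge leaving the tree is R8 R9 (5); add R9.
Step 4: cheapest edge leaving the tree is R2 R7 (7); add R2.
Step 5: cheapest edge leaving the tree is R3 R6 (9); add R6.
MST edges: R7 R8, R3 R8, R8 R9, R2 R7, R3 R6; total weight 2+1+5+7+9 = 24.

24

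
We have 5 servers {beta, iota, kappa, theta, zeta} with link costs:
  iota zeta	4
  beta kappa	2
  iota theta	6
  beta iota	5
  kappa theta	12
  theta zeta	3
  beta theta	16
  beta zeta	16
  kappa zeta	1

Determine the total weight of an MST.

10

Kruskal: consider edges lightest-first.
kappa zeta (1): add — endpoints in different components.
beta kappa (2): add — endpoints in different components.
theta zeta (3): add — endpoints in different components.
iota zeta (4): add — endpoints in different components.
MST edges: kappa zeta, beta kappa, theta zeta, iota zeta; total weight 1+2+3+4 = 10.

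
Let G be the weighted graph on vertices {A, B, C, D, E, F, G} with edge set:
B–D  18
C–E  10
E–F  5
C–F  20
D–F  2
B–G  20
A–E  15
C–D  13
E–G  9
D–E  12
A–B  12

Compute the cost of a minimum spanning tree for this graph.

Kruskal: consider edges lightest-first.
D–F (2): add — endpoints in different components.
E–F (5): add — endpoints in different components.
E–G (9): add — endpoints in different components.
C–E (10): add — endpoints in different components.
A–B (12): add — endpoints in different components.
D–E (12): skip — D and E already connected.
C–D (13): skip — C and D already connected.
A–E (15): add — endpoints in different components.
MST edges: D–F, E–F, E–G, C–E, A–B, A–E; total weight 2+5+9+10+12+15 = 53.

53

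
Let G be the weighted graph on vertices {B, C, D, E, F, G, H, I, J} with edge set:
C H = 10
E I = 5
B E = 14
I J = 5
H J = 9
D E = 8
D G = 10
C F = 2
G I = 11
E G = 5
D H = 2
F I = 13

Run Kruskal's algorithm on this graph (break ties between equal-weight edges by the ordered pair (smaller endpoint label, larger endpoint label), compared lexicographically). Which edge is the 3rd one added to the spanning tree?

Kruskal's algorithm — process edges by increasing weight (ties by edge label):
C F (2): add — endpoints in different components.
D H (2): add — endpoints in different components.
E G (5): add — endpoints in different components.
E I (5): add — endpoints in different components.
I J (5): add — endpoints in different components.
D E (8): add — endpoints in different components.
H J (9): skip — H and J already connected.
C H (10): add — endpoints in different components.
D G (10): skip — D and G already connected.
G I (11): skip — G and I already connected.
F I (13): skip — F and I already connected.
B E (14): add — endpoints in different components.
The 3rd edge added is E G.

E-G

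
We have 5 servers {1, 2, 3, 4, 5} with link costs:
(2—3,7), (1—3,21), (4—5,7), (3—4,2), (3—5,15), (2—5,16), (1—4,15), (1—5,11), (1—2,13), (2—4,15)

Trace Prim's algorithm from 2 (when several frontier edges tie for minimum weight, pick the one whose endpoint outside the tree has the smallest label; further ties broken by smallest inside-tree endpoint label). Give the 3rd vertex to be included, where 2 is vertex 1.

4

Prim's algorithm from 2:
Step 1: frontier [2—3 7, 1—2 13, 2—4 15, 2—5 16] → take 2—3 (7); add 3.
Step 2: frontier [1—2 13, 2—4 15, 2—5 16, 3—4 2, 3—5 15, 1—3 21] → take 3—4 (2); add 4.
Step 3: frontier [1—2 13, 2—5 16, 3—5 15, 1—3 21, 4—5 7, 1—4 15] → take 4—5 (7); add 5.
Step 4: frontier [1—2 13, 1—3 21, 1—4 15, 1—5 11] → take 1—5 (11); add 1.
Vertex order: 2, 3, 4, 5, 1. The 3rd vertex is 4.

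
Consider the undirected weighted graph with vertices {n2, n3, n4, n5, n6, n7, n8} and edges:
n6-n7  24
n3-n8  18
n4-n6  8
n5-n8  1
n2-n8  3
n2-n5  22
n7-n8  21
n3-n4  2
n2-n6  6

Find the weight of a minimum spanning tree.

Prim, starting at n5.
Step 1: frontier [n5-n8 1, n2-n5 22] → take n5-n8 (1); add n8.
Step 2: frontier [n2-n5 22, n2-n8 3, n3-n8 18, n7-n8 21] → take n2-n8 (3); add n2.
Step 3: frontier [n2-n6 6, n3-n8 18, n7-n8 21] → take n2-n6 (6); add n6.
Step 4: frontier [n4-n6 8, n6-n7 24, n3-n8 18, n7-n8 21] → take n4-n6 (8); add n4.
Step 5: frontier [n3-n4 2, n6-n7 24, n3-n8 18, n7-n8 21] → take n3-n4 (2); add n3.
Step 6: frontier [n6-n7 24, n7-n8 21] → take n7-n8 (21); add n7.
MST edges: n5-n8, n2-n8, n2-n6, n4-n6, n3-n4, n7-n8; total weight 1+3+6+8+2+21 = 41.

41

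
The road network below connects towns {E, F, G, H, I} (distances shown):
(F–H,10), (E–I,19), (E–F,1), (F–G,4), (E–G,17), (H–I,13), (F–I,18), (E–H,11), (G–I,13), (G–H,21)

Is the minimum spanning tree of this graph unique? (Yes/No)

No

Sort edges by weight, then run Kruskal:
E–F (1): add — endpoints in different components.
F–G (4): add — endpoints in different components.
F–H (10): add — endpoints in different components.
E–H (11): skip — E and H already connected.
G–I (13): add — endpoints in different components.
Non-tree edge H–I has weight 13, equal to the heaviest edge on its tree cycle — swapping gives another MST of the same weight. Not unique.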